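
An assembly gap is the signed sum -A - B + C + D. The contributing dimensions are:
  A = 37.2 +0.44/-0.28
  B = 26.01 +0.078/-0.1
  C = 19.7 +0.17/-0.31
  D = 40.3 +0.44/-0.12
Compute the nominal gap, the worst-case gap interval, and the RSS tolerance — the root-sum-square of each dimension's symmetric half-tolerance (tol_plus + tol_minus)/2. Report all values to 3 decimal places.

Stack each dimension's contribution:
  -A: nom -37.200 → Σnom=-37.200; wc +0.280/-0.440 → slack +0.280/-0.440; half-tol=0.360, Σhalf²=0.129600
  -B: nom -26.010 → Σnom=-63.210; wc +0.100/-0.078 → slack +0.380/-0.518; half-tol=0.089, Σhalf²=0.137521
  +C: nom +19.700 → Σnom=-43.510; wc +0.170/-0.310 → slack +0.550/-0.828; half-tol=0.240, Σhalf²=0.195121
  +D: nom +40.300 → Σnom=-3.210; wc +0.440/-0.120 → slack +0.990/-0.948; half-tol=0.280, Σhalf²=0.273521
Nominal = -3.210. Worst-case = [-3.210 - 0.948, -3.210 + 0.990] = [-4.158, -2.220]. RSS = √0.273521 = 0.523.

nominal=-3.210 wc=[-4.158,-2.220] rss=0.523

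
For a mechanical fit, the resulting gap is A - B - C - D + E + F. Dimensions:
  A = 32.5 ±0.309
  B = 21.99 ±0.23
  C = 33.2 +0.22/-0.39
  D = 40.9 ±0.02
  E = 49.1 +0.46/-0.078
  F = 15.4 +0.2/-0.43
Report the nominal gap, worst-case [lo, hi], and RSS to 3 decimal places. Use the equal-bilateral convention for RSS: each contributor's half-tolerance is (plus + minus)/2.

Stack each dimension's contribution:
  +A: nom +32.500 → Σnom=32.500; wc +0.309/-0.309 → slack +0.309/-0.309; half-tol=0.309, Σhalf²=0.095481
  -B: nom -21.990 → Σnom=10.510; wc +0.230/-0.230 → slack +0.539/-0.539; half-tol=0.230, Σhalf²=0.148381
  -C: nom -33.200 → Σnom=-22.690; wc +0.390/-0.220 → slack +0.929/-0.759; half-tol=0.305, Σhalf²=0.241406
  -D: nom -40.900 → Σnom=-63.590; wc +0.020/-0.020 → slack +0.949/-0.779; half-tol=0.020, Σhalf²=0.241806
  +E: nom +49.100 → Σnom=-14.490; wc +0.460/-0.078 → slack +1.409/-0.857; half-tol=0.269, Σhalf²=0.314167
  +F: nom +15.400 → Σnom=0.910; wc +0.200/-0.430 → slack +1.609/-1.287; half-tol=0.315, Σhalf²=0.413392
Nominal = 0.910. Worst-case = [0.910 - 1.287, 0.910 + 1.609] = [-0.377, 2.519]. RSS = √0.413392 = 0.643.

nominal=0.910 wc=[-0.377,2.519] rss=0.643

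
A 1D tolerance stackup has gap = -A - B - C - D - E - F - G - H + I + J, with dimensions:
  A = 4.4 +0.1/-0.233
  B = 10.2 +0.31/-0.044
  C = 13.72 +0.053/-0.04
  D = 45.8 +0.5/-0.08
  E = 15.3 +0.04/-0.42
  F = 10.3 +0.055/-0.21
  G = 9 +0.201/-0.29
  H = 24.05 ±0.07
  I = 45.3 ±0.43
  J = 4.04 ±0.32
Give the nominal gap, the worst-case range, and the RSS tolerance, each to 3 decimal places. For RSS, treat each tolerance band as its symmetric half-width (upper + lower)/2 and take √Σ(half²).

nominal=-83.430 wc=[-85.509,-81.293] rss=0.754

Stack each dimension's contribution:
  -A: nom -4.400 → Σnom=-4.400; wc +0.233/-0.100 → slack +0.233/-0.100; half-tol=0.167, Σhalf²=0.027722
  -B: nom -10.200 → Σnom=-14.600; wc +0.044/-0.310 → slack +0.277/-0.410; half-tol=0.177, Σhalf²=0.059051
  -C: nom -13.720 → Σnom=-28.320; wc +0.040/-0.053 → slack +0.317/-0.463; half-tol=0.046, Σhalf²=0.061213
  -D: nom -45.800 → Σnom=-74.120; wc +0.080/-0.500 → slack +0.397/-0.963; half-tol=0.290, Σhalf²=0.145313
  -E: nom -15.300 → Σnom=-89.420; wc +0.420/-0.040 → slack +0.817/-1.003; half-tol=0.230, Σhalf²=0.198213
  -F: nom -10.300 → Σnom=-99.720; wc +0.210/-0.055 → slack +1.027/-1.058; half-tol=0.133, Σhalf²=0.215770
  -G: nom -9.000 → Σnom=-108.720; wc +0.290/-0.201 → slack +1.317/-1.259; half-tol=0.245, Σhalf²=0.276040
  -H: nom -24.050 → Σnom=-132.770; wc +0.070/-0.070 → slack +1.387/-1.329; half-tol=0.070, Σhalf²=0.280940
  +I: nom +45.300 → Σnom=-87.470; wc +0.430/-0.430 → slack +1.817/-1.759; half-tol=0.430, Σhalf²=0.465840
  +J: nom +4.040 → Σnom=-83.430; wc +0.320/-0.320 → slack +2.137/-2.079; half-tol=0.320, Σhalf²=0.568240
Nominal = -83.430. Worst-case = [-83.430 - 2.079, -83.430 + 2.137] = [-85.509, -81.293]. RSS = √0.568240 = 0.754.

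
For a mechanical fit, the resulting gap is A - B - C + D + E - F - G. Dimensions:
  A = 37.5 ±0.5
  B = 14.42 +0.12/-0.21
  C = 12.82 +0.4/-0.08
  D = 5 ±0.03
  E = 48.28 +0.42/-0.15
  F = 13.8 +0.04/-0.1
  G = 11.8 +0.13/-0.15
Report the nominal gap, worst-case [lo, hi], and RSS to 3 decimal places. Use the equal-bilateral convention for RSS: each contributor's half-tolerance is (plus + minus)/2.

Stack each dimension's contribution:
  +A: nom +37.500 → Σnom=37.500; wc +0.500/-0.500 → slack +0.500/-0.500; half-tol=0.500, Σhalf²=0.250000
  -B: nom -14.420 → Σnom=23.080; wc +0.210/-0.120 → slack +0.710/-0.620; half-tol=0.165, Σhalf²=0.277225
  -C: nom -12.820 → Σnom=10.260; wc +0.080/-0.400 → slack +0.790/-1.020; half-tol=0.240, Σhalf²=0.334825
  +D: nom +5.000 → Σnom=15.260; wc +0.030/-0.030 → slack +0.820/-1.050; half-tol=0.030, Σhalf²=0.335725
  +E: nom +48.280 → Σnom=63.540; wc +0.420/-0.150 → slack +1.240/-1.200; half-tol=0.285, Σhalf²=0.416950
  -F: nom -13.800 → Σnom=49.740; wc +0.100/-0.040 → slack +1.340/-1.240; half-tol=0.070, Σhalf²=0.421850
  -G: nom -11.800 → Σnom=37.940; wc +0.150/-0.130 → slack +1.490/-1.370; half-tol=0.140, Σhalf²=0.441450
Nominal = 37.940. Worst-case = [37.940 - 1.370, 37.940 + 1.490] = [36.570, 39.430]. RSS = √0.441450 = 0.664.

nominal=37.940 wc=[36.570,39.430] rss=0.664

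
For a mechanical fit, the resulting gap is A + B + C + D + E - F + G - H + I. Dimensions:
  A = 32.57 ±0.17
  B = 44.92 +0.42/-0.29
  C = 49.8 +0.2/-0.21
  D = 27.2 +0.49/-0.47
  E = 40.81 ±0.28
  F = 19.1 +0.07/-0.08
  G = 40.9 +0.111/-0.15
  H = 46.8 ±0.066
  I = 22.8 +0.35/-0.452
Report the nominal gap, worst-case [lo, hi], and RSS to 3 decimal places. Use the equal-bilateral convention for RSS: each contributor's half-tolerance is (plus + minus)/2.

Stack each dimension's contribution:
  +A: nom +32.570 → Σnom=32.570; wc +0.170/-0.170 → slack +0.170/-0.170; half-tol=0.170, Σhalf²=0.028900
  +B: nom +44.920 → Σnom=77.490; wc +0.420/-0.290 → slack +0.590/-0.460; half-tol=0.355, Σhalf²=0.154925
  +C: nom +49.800 → Σnom=127.290; wc +0.200/-0.210 → slack +0.790/-0.670; half-tol=0.205, Σhalf²=0.196950
  +D: nom +27.200 → Σnom=154.490; wc +0.490/-0.470 → slack +1.280/-1.140; half-tol=0.480, Σhalf²=0.427350
  +E: nom +40.810 → Σnom=195.300; wc +0.280/-0.280 → slack +1.560/-1.420; half-tol=0.280, Σhalf²=0.505750
  -F: nom -19.100 → Σnom=176.200; wc +0.080/-0.070 → slack +1.640/-1.490; half-tol=0.075, Σhalf²=0.511375
  +G: nom +40.900 → Σnom=217.100; wc +0.111/-0.150 → slack +1.751/-1.640; half-tol=0.131, Σhalf²=0.528405
  -H: nom -46.800 → Σnom=170.300; wc +0.066/-0.066 → slack +1.817/-1.706; half-tol=0.066, Σhalf²=0.532761
  +I: nom +22.800 → Σnom=193.100; wc +0.350/-0.452 → slack +2.167/-2.158; half-tol=0.401, Σhalf²=0.693562
Nominal = 193.100. Worst-case = [193.100 - 2.158, 193.100 + 2.167] = [190.942, 195.267]. RSS = √0.693562 = 0.833.

nominal=193.100 wc=[190.942,195.267] rss=0.833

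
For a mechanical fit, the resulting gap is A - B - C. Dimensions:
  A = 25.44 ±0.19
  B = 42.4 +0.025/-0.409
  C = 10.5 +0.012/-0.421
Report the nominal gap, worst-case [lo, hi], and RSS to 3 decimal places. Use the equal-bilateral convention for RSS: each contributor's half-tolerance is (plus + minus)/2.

Stack each dimension's contribution:
  +A: nom +25.440 → Σnom=25.440; wc +0.190/-0.190 → slack +0.190/-0.190; half-tol=0.190, Σhalf²=0.036100
  -B: nom -42.400 → Σnom=-16.960; wc +0.409/-0.025 → slack +0.599/-0.215; half-tol=0.217, Σhalf²=0.083189
  -C: nom -10.500 → Σnom=-27.460; wc +0.421/-0.012 → slack +1.020/-0.227; half-tol=0.216, Σhalf²=0.130061
Nominal = -27.460. Worst-case = [-27.460 - 0.227, -27.460 + 1.020] = [-27.687, -26.440]. RSS = √0.130061 = 0.361.

nominal=-27.460 wc=[-27.687,-26.440] rss=0.361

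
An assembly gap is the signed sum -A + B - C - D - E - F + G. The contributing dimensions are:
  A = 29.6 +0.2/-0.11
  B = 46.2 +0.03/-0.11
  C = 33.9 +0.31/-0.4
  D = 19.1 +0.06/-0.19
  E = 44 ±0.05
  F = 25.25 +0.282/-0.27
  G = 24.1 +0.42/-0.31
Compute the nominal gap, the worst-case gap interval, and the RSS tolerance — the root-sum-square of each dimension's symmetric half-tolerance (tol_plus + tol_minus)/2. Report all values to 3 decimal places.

nominal=-81.550 wc=[-82.872,-80.080] rss=0.618

Stack each dimension's contribution:
  -A: nom -29.600 → Σnom=-29.600; wc +0.110/-0.200 → slack +0.110/-0.200; half-tol=0.155, Σhalf²=0.024025
  +B: nom +46.200 → Σnom=16.600; wc +0.030/-0.110 → slack +0.140/-0.310; half-tol=0.070, Σhalf²=0.028925
  -C: nom -33.900 → Σnom=-17.300; wc +0.400/-0.310 → slack +0.540/-0.620; half-tol=0.355, Σhalf²=0.154950
  -D: nom -19.100 → Σnom=-36.400; wc +0.190/-0.060 → slack +0.730/-0.680; half-tol=0.125, Σhalf²=0.170575
  -E: nom -44.000 → Σnom=-80.400; wc +0.050/-0.050 → slack +0.780/-0.730; half-tol=0.050, Σhalf²=0.173075
  -F: nom -25.250 → Σnom=-105.650; wc +0.270/-0.282 → slack +1.050/-1.012; half-tol=0.276, Σhalf²=0.249251
  +G: nom +24.100 → Σnom=-81.550; wc +0.420/-0.310 → slack +1.470/-1.322; half-tol=0.365, Σhalf²=0.382476
Nominal = -81.550. Worst-case = [-81.550 - 1.322, -81.550 + 1.470] = [-82.872, -80.080]. RSS = √0.382476 = 0.618.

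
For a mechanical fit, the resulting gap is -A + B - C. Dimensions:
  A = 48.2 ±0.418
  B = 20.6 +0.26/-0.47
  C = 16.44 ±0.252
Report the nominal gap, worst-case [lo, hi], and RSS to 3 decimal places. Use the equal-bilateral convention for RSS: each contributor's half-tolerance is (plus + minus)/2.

nominal=-44.040 wc=[-45.180,-43.110] rss=0.609

Stack each dimension's contribution:
  -A: nom -48.200 → Σnom=-48.200; wc +0.418/-0.418 → slack +0.418/-0.418; half-tol=0.418, Σhalf²=0.174724
  +B: nom +20.600 → Σnom=-27.600; wc +0.260/-0.470 → slack +0.678/-0.888; half-tol=0.365, Σhalf²=0.307949
  -C: nom -16.440 → Σnom=-44.040; wc +0.252/-0.252 → slack +0.930/-1.140; half-tol=0.252, Σhalf²=0.371453
Nominal = -44.040. Worst-case = [-44.040 - 1.140, -44.040 + 0.930] = [-45.180, -43.110]. RSS = √0.371453 = 0.609.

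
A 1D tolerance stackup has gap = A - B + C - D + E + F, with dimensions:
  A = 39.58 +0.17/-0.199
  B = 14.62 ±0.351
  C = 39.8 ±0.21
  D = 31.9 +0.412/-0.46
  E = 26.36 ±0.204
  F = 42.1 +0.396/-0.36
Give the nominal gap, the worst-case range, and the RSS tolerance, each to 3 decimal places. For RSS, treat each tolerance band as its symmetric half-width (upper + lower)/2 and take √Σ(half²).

nominal=101.320 wc=[99.584,103.111] rss=0.759

Stack each dimension's contribution:
  +A: nom +39.580 → Σnom=39.580; wc +0.170/-0.199 → slack +0.170/-0.199; half-tol=0.184, Σhalf²=0.034040
  -B: nom -14.620 → Σnom=24.960; wc +0.351/-0.351 → slack +0.521/-0.550; half-tol=0.351, Σhalf²=0.157241
  +C: nom +39.800 → Σnom=64.760; wc +0.210/-0.210 → slack +0.731/-0.760; half-tol=0.210, Σhalf²=0.201341
  -D: nom -31.900 → Σnom=32.860; wc +0.460/-0.412 → slack +1.191/-1.172; half-tol=0.436, Σhalf²=0.391437
  +E: nom +26.360 → Σnom=59.220; wc +0.204/-0.204 → slack +1.395/-1.376; half-tol=0.204, Σhalf²=0.433053
  +F: nom +42.100 → Σnom=101.320; wc +0.396/-0.360 → slack +1.791/-1.736; half-tol=0.378, Σhalf²=0.575937
Nominal = 101.320. Worst-case = [101.320 - 1.736, 101.320 + 1.791] = [99.584, 103.111]. RSS = √0.575937 = 0.759.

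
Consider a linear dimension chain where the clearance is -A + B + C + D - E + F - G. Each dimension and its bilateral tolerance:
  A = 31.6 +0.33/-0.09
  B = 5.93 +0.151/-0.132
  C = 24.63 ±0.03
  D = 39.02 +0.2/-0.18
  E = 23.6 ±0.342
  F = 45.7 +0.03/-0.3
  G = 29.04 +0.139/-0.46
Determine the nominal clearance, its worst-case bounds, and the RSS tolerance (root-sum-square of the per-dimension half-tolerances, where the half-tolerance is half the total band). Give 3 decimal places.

nominal=31.040 wc=[29.587,32.343] rss=0.579

Stack each dimension's contribution:
  -A: nom -31.600 → Σnom=-31.600; wc +0.090/-0.330 → slack +0.090/-0.330; half-tol=0.210, Σhalf²=0.044100
  +B: nom +5.930 → Σnom=-25.670; wc +0.151/-0.132 → slack +0.241/-0.462; half-tol=0.142, Σhalf²=0.064122
  +C: nom +24.630 → Σnom=-1.040; wc +0.030/-0.030 → slack +0.271/-0.492; half-tol=0.030, Σhalf²=0.065022
  +D: nom +39.020 → Σnom=37.980; wc +0.200/-0.180 → slack +0.471/-0.672; half-tol=0.190, Σhalf²=0.101122
  -E: nom -23.600 → Σnom=14.380; wc +0.342/-0.342 → slack +0.813/-1.014; half-tol=0.342, Σhalf²=0.218086
  +F: nom +45.700 → Σnom=60.080; wc +0.030/-0.300 → slack +0.843/-1.314; half-tol=0.165, Σhalf²=0.245311
  -G: nom -29.040 → Σnom=31.040; wc +0.460/-0.139 → slack +1.303/-1.453; half-tol=0.299, Σhalf²=0.335012
Nominal = 31.040. Worst-case = [31.040 - 1.453, 31.040 + 1.303] = [29.587, 32.343]. RSS = √0.335012 = 0.579.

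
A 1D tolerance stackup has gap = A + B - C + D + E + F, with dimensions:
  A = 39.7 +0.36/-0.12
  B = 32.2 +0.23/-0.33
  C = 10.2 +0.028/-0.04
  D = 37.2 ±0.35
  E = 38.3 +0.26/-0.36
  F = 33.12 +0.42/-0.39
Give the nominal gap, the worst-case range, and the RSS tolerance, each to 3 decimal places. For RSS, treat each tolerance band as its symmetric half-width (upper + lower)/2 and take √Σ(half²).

Stack each dimension's contribution:
  +A: nom +39.700 → Σnom=39.700; wc +0.360/-0.120 → slack +0.360/-0.120; half-tol=0.240, Σhalf²=0.057600
  +B: nom +32.200 → Σnom=71.900; wc +0.230/-0.330 → slack +0.590/-0.450; half-tol=0.280, Σhalf²=0.136000
  -C: nom -10.200 → Σnom=61.700; wc +0.040/-0.028 → slack +0.630/-0.478; half-tol=0.034, Σhalf²=0.137156
  +D: nom +37.200 → Σnom=98.900; wc +0.350/-0.350 → slack +0.980/-0.828; half-tol=0.350, Σhalf²=0.259656
  +E: nom +38.300 → Σnom=137.200; wc +0.260/-0.360 → slack +1.240/-1.188; half-tol=0.310, Σhalf²=0.355756
  +F: nom +33.120 → Σnom=170.320; wc +0.420/-0.390 → slack +1.660/-1.578; half-tol=0.405, Σhalf²=0.519781
Nominal = 170.320. Worst-case = [170.320 - 1.578, 170.320 + 1.660] = [168.742, 171.980]. RSS = √0.519781 = 0.721.

nominal=170.320 wc=[168.742,171.980] rss=0.721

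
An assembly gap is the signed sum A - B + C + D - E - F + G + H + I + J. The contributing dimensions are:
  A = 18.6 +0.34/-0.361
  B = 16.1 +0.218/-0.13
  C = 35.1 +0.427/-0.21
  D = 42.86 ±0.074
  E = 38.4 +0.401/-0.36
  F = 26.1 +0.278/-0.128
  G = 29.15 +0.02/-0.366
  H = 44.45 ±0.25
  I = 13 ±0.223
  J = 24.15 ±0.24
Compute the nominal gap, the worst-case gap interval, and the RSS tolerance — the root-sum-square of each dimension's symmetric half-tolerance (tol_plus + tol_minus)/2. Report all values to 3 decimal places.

nominal=126.710 wc=[124.089,128.902] rss=0.808

Stack each dimension's contribution:
  +A: nom +18.600 → Σnom=18.600; wc +0.340/-0.361 → slack +0.340/-0.361; half-tol=0.351, Σhalf²=0.122850
  -B: nom -16.100 → Σnom=2.500; wc +0.130/-0.218 → slack +0.470/-0.579; half-tol=0.174, Σhalf²=0.153126
  +C: nom +35.100 → Σnom=37.600; wc +0.427/-0.210 → slack +0.897/-0.789; half-tol=0.319, Σhalf²=0.254569
  +D: nom +42.860 → Σnom=80.460; wc +0.074/-0.074 → slack +0.971/-0.863; half-tol=0.074, Σhalf²=0.260045
  -E: nom -38.400 → Σnom=42.060; wc +0.360/-0.401 → slack +1.331/-1.264; half-tol=0.381, Σhalf²=0.404825
  -F: nom -26.100 → Σnom=15.960; wc +0.128/-0.278 → slack +1.459/-1.542; half-tol=0.203, Σhalf²=0.446034
  +G: nom +29.150 → Σnom=45.110; wc +0.020/-0.366 → slack +1.479/-1.908; half-tol=0.193, Σhalf²=0.483283
  +H: nom +44.450 → Σnom=89.560; wc +0.250/-0.250 → slack +1.729/-2.158; half-tol=0.250, Σhalf²=0.545783
  +I: nom +13.000 → Σnom=102.560; wc +0.223/-0.223 → slack +1.952/-2.381; half-tol=0.223, Σhalf²=0.595512
  +J: nom +24.150 → Σnom=126.710; wc +0.240/-0.240 → slack +2.192/-2.621; half-tol=0.240, Σhalf²=0.653112
Nominal = 126.710. Worst-case = [126.710 - 2.621, 126.710 + 2.192] = [124.089, 128.902]. RSS = √0.653112 = 0.808.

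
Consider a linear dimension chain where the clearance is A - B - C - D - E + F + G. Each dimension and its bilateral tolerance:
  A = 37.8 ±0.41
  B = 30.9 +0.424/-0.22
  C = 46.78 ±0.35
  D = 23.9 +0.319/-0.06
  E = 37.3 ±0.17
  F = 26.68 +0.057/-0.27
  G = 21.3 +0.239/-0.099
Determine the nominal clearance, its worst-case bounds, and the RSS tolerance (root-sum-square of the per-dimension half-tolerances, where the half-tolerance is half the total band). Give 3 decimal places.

nominal=-53.100 wc=[-55.142,-51.594] rss=0.717

Stack each dimension's contribution:
  +A: nom +37.800 → Σnom=37.800; wc +0.410/-0.410 → slack +0.410/-0.410; half-tol=0.410, Σhalf²=0.168100
  -B: nom -30.900 → Σnom=6.900; wc +0.220/-0.424 → slack +0.630/-0.834; half-tol=0.322, Σhalf²=0.271784
  -C: nom -46.780 → Σnom=-39.880; wc +0.350/-0.350 → slack +0.980/-1.184; half-tol=0.350, Σhalf²=0.394284
  -D: nom -23.900 → Σnom=-63.780; wc +0.060/-0.319 → slack +1.040/-1.503; half-tol=0.190, Σhalf²=0.430194
  -E: nom -37.300 → Σnom=-101.080; wc +0.170/-0.170 → slack +1.210/-1.673; half-tol=0.170, Σhalf²=0.459094
  +F: nom +26.680 → Σnom=-74.400; wc +0.057/-0.270 → slack +1.267/-1.943; half-tol=0.164, Σhalf²=0.485826
  +G: nom +21.300 → Σnom=-53.100; wc +0.239/-0.099 → slack +1.506/-2.042; half-tol=0.169, Σhalf²=0.514387
Nominal = -53.100. Worst-case = [-53.100 - 2.042, -53.100 + 1.506] = [-55.142, -51.594]. RSS = √0.514387 = 0.717.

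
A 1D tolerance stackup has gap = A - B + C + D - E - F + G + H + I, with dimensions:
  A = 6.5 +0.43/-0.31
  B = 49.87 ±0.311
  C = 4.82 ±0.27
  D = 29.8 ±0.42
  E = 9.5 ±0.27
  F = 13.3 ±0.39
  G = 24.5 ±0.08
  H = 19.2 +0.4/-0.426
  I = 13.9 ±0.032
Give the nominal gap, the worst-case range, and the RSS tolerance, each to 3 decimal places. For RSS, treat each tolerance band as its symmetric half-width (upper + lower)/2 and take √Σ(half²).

Stack each dimension's contribution:
  +A: nom +6.500 → Σnom=6.500; wc +0.430/-0.310 → slack +0.430/-0.310; half-tol=0.370, Σhalf²=0.136900
  -B: nom -49.870 → Σnom=-43.370; wc +0.311/-0.311 → slack +0.741/-0.621; half-tol=0.311, Σhalf²=0.233621
  +C: nom +4.820 → Σnom=-38.550; wc +0.270/-0.270 → slack +1.011/-0.891; half-tol=0.270, Σhalf²=0.306521
  +D: nom +29.800 → Σnom=-8.750; wc +0.420/-0.420 → slack +1.431/-1.311; half-tol=0.420, Σhalf²=0.482921
  -E: nom -9.500 → Σnom=-18.250; wc +0.270/-0.270 → slack +1.701/-1.581; half-tol=0.270, Σhalf²=0.555821
  -F: nom -13.300 → Σnom=-31.550; wc +0.390/-0.390 → slack +2.091/-1.971; half-tol=0.390, Σhalf²=0.707921
  +G: nom +24.500 → Σnom=-7.050; wc +0.080/-0.080 → slack +2.171/-2.051; half-tol=0.080, Σhalf²=0.714321
  +H: nom +19.200 → Σnom=12.150; wc +0.400/-0.426 → slack +2.571/-2.477; half-tol=0.413, Σhalf²=0.884890
  +I: nom +13.900 → Σnom=26.050; wc +0.032/-0.032 → slack +2.603/-2.509; half-tol=0.032, Σhalf²=0.885914
Nominal = 26.050. Worst-case = [26.050 - 2.509, 26.050 + 2.603] = [23.541, 28.653]. RSS = √0.885914 = 0.941.

nominal=26.050 wc=[23.541,28.653] rss=0.941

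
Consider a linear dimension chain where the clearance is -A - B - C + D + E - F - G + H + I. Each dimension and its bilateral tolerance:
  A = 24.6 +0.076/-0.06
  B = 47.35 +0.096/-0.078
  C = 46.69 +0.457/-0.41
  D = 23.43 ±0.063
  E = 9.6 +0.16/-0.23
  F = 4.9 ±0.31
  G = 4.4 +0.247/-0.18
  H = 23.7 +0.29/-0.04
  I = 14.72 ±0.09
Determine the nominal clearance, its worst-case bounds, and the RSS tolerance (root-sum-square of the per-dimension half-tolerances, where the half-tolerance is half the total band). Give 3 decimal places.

Stack each dimension's contribution:
  -A: nom -24.600 → Σnom=-24.600; wc +0.060/-0.076 → slack +0.060/-0.076; half-tol=0.068, Σhalf²=0.004624
  -B: nom -47.350 → Σnom=-71.950; wc +0.078/-0.096 → slack +0.138/-0.172; half-tol=0.087, Σhalf²=0.012193
  -C: nom -46.690 → Σnom=-118.640; wc +0.410/-0.457 → slack +0.548/-0.629; half-tol=0.433, Σhalf²=0.200115
  +D: nom +23.430 → Σnom=-95.210; wc +0.063/-0.063 → slack +0.611/-0.692; half-tol=0.063, Σhalf²=0.204084
  +E: nom +9.600 → Σnom=-85.610; wc +0.160/-0.230 → slack +0.771/-0.922; half-tol=0.195, Σhalf²=0.242109
  -F: nom -4.900 → Σnom=-90.510; wc +0.310/-0.310 → slack +1.081/-1.232; half-tol=0.310, Σhalf²=0.338209
  -G: nom -4.400 → Σnom=-94.910; wc +0.180/-0.247 → slack +1.261/-1.479; half-tol=0.213, Σhalf²=0.383792
  +H: nom +23.700 → Σnom=-71.210; wc +0.290/-0.040 → slack +1.551/-1.519; half-tol=0.165, Σhalf²=0.411017
  +I: nom +14.720 → Σnom=-56.490; wc +0.090/-0.090 → slack +1.641/-1.609; half-tol=0.090, Σhalf²=0.419117
Nominal = -56.490. Worst-case = [-56.490 - 1.609, -56.490 + 1.641] = [-58.099, -54.849]. RSS = √0.419117 = 0.647.

nominal=-56.490 wc=[-58.099,-54.849] rss=0.647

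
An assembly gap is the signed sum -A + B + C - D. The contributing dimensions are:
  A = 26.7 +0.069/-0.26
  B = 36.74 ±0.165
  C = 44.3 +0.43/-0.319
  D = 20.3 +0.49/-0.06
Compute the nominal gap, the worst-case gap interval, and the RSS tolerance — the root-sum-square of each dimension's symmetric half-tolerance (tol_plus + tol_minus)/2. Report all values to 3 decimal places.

Stack each dimension's contribution:
  -A: nom -26.700 → Σnom=-26.700; wc +0.260/-0.069 → slack +0.260/-0.069; half-tol=0.165, Σhalf²=0.027060
  +B: nom +36.740 → Σnom=10.040; wc +0.165/-0.165 → slack +0.425/-0.234; half-tol=0.165, Σhalf²=0.054285
  +C: nom +44.300 → Σnom=54.340; wc +0.430/-0.319 → slack +0.855/-0.553; half-tol=0.374, Σhalf²=0.194536
  -D: nom -20.300 → Σnom=34.040; wc +0.060/-0.490 → slack +0.915/-1.043; half-tol=0.275, Σhalf²=0.270161
Nominal = 34.040. Worst-case = [34.040 - 1.043, 34.040 + 0.915] = [32.997, 34.955]. RSS = √0.270161 = 0.520.

nominal=34.040 wc=[32.997,34.955] rss=0.520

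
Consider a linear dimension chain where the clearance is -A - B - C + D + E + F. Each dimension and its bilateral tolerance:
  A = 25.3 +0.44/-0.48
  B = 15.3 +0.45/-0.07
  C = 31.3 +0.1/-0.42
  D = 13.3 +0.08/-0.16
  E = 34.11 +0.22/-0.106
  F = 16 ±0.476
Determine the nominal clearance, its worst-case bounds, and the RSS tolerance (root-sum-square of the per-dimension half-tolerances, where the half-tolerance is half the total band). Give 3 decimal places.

nominal=-8.490 wc=[-10.222,-6.744] rss=0.784

Stack each dimension's contribution:
  -A: nom -25.300 → Σnom=-25.300; wc +0.480/-0.440 → slack +0.480/-0.440; half-tol=0.460, Σhalf²=0.211600
  -B: nom -15.300 → Σnom=-40.600; wc +0.070/-0.450 → slack +0.550/-0.890; half-tol=0.260, Σhalf²=0.279200
  -C: nom -31.300 → Σnom=-71.900; wc +0.420/-0.100 → slack +0.970/-0.990; half-tol=0.260, Σhalf²=0.346800
  +D: nom +13.300 → Σnom=-58.600; wc +0.080/-0.160 → slack +1.050/-1.150; half-tol=0.120, Σhalf²=0.361200
  +E: nom +34.110 → Σnom=-24.490; wc +0.220/-0.106 → slack +1.270/-1.256; half-tol=0.163, Σhalf²=0.387769
  +F: nom +16.000 → Σnom=-8.490; wc +0.476/-0.476 → slack +1.746/-1.732; half-tol=0.476, Σhalf²=0.614345
Nominal = -8.490. Worst-case = [-8.490 - 1.732, -8.490 + 1.746] = [-10.222, -6.744]. RSS = √0.614345 = 0.784.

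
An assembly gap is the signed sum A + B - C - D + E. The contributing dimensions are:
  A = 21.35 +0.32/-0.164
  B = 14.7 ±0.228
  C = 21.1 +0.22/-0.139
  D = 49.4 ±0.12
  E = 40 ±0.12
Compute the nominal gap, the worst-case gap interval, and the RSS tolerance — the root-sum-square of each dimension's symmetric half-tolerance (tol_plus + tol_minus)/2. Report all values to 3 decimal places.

Stack each dimension's contribution:
  +A: nom +21.350 → Σnom=21.350; wc +0.320/-0.164 → slack +0.320/-0.164; half-tol=0.242, Σhalf²=0.058564
  +B: nom +14.700 → Σnom=36.050; wc +0.228/-0.228 → slack +0.548/-0.392; half-tol=0.228, Σhalf²=0.110548
  -C: nom -21.100 → Σnom=14.950; wc +0.139/-0.220 → slack +0.687/-0.612; half-tol=0.179, Σhalf²=0.142768
  -D: nom -49.400 → Σnom=-34.450; wc +0.120/-0.120 → slack +0.807/-0.732; half-tol=0.120, Σhalf²=0.157168
  +E: nom +40.000 → Σnom=5.550; wc +0.120/-0.120 → slack +0.927/-0.852; half-tol=0.120, Σhalf²=0.171568
Nominal = 5.550. Worst-case = [5.550 - 0.852, 5.550 + 0.927] = [4.698, 6.477]. RSS = √0.171568 = 0.414.

nominal=5.550 wc=[4.698,6.477] rss=0.414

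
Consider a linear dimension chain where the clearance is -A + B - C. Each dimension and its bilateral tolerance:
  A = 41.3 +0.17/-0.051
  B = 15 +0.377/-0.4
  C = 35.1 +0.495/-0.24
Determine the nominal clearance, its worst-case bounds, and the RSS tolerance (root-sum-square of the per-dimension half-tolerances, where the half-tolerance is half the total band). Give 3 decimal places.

nominal=-61.400 wc=[-62.465,-60.732] rss=0.546

Stack each dimension's contribution:
  -A: nom -41.300 → Σnom=-41.300; wc +0.051/-0.170 → slack +0.051/-0.170; half-tol=0.111, Σhalf²=0.012210
  +B: nom +15.000 → Σnom=-26.300; wc +0.377/-0.400 → slack +0.428/-0.570; half-tol=0.389, Σhalf²=0.163143
  -C: nom -35.100 → Σnom=-61.400; wc +0.240/-0.495 → slack +0.668/-1.065; half-tol=0.367, Σhalf²=0.298199
Nominal = -61.400. Worst-case = [-61.400 - 1.065, -61.400 + 0.668] = [-62.465, -60.732]. RSS = √0.298199 = 0.546.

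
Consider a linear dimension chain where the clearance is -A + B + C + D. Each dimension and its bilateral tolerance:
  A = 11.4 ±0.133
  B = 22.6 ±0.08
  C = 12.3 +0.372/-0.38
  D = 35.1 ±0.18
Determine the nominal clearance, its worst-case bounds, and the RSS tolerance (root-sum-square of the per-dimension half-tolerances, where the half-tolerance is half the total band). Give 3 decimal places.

Stack each dimension's contribution:
  -A: nom -11.400 → Σnom=-11.400; wc +0.133/-0.133 → slack +0.133/-0.133; half-tol=0.133, Σhalf²=0.017689
  +B: nom +22.600 → Σnom=11.200; wc +0.080/-0.080 → slack +0.213/-0.213; half-tol=0.080, Σhalf²=0.024089
  +C: nom +12.300 → Σnom=23.500; wc +0.372/-0.380 → slack +0.585/-0.593; half-tol=0.376, Σhalf²=0.165465
  +D: nom +35.100 → Σnom=58.600; wc +0.180/-0.180 → slack +0.765/-0.773; half-tol=0.180, Σhalf²=0.197865
Nominal = 58.600. Worst-case = [58.600 - 0.773, 58.600 + 0.765] = [57.827, 59.365]. RSS = √0.197865 = 0.445.

nominal=58.600 wc=[57.827,59.365] rss=0.445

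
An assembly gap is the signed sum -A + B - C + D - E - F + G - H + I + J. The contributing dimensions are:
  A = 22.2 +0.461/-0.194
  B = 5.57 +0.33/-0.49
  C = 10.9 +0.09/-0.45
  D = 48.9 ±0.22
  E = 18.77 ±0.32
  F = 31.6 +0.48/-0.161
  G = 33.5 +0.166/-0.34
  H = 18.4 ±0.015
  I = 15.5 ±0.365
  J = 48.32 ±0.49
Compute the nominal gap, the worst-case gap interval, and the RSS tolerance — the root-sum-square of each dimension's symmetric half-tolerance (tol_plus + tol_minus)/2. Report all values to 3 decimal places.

Stack each dimension's contribution:
  -A: nom -22.200 → Σnom=-22.200; wc +0.194/-0.461 → slack +0.194/-0.461; half-tol=0.328, Σhalf²=0.107256
  +B: nom +5.570 → Σnom=-16.630; wc +0.330/-0.490 → slack +0.524/-0.951; half-tol=0.410, Σhalf²=0.275356
  -C: nom -10.900 → Σnom=-27.530; wc +0.450/-0.090 → slack +0.974/-1.041; half-tol=0.270, Σhalf²=0.348256
  +D: nom +48.900 → Σnom=21.370; wc +0.220/-0.220 → slack +1.194/-1.261; half-tol=0.220, Σhalf²=0.396656
  -E: nom -18.770 → Σnom=2.600; wc +0.320/-0.320 → slack +1.514/-1.581; half-tol=0.320, Σhalf²=0.499056
  -F: nom -31.600 → Σnom=-29.000; wc +0.161/-0.480 → slack +1.675/-2.061; half-tol=0.321, Σhalf²=0.601777
  +G: nom +33.500 → Σnom=4.500; wc +0.166/-0.340 → slack +1.841/-2.401; half-tol=0.253, Σhalf²=0.665786
  -H: nom -18.400 → Σnom=-13.900; wc +0.015/-0.015 → slack +1.856/-2.416; half-tol=0.015, Σhalf²=0.666011
  +I: nom +15.500 → Σnom=1.600; wc +0.365/-0.365 → slack +2.221/-2.781; half-tol=0.365, Σhalf²=0.799235
  +J: nom +48.320 → Σnom=49.920; wc +0.490/-0.490 → slack +2.711/-3.271; half-tol=0.490, Σhalf²=1.039335
Nominal = 49.920. Worst-case = [49.920 - 3.271, 49.920 + 2.711] = [46.649, 52.631]. RSS = √1.039335 = 1.019.

nominal=49.920 wc=[46.649,52.631] rss=1.019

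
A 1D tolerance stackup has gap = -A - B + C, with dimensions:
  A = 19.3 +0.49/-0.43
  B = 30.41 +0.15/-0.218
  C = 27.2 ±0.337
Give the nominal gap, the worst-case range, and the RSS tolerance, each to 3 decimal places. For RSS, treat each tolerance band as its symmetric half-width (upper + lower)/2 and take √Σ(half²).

nominal=-22.510 wc=[-23.487,-21.525] rss=0.599

Stack each dimension's contribution:
  -A: nom -19.300 → Σnom=-19.300; wc +0.430/-0.490 → slack +0.430/-0.490; half-tol=0.460, Σhalf²=0.211600
  -B: nom -30.410 → Σnom=-49.710; wc +0.218/-0.150 → slack +0.648/-0.640; half-tol=0.184, Σhalf²=0.245456
  +C: nom +27.200 → Σnom=-22.510; wc +0.337/-0.337 → slack +0.985/-0.977; half-tol=0.337, Σhalf²=0.359025
Nominal = -22.510. Worst-case = [-22.510 - 0.977, -22.510 + 0.985] = [-23.487, -21.525]. RSS = √0.359025 = 0.599.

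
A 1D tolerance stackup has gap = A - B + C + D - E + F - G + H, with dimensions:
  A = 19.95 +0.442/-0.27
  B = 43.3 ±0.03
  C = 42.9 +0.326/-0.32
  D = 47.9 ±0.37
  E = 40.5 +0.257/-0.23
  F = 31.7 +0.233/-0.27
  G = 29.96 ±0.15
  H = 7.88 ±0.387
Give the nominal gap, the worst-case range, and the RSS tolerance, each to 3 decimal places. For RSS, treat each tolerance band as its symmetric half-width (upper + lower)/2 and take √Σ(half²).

Stack each dimension's contribution:
  +A: nom +19.950 → Σnom=19.950; wc +0.442/-0.270 → slack +0.442/-0.270; half-tol=0.356, Σhalf²=0.126736
  -B: nom -43.300 → Σnom=-23.350; wc +0.030/-0.030 → slack +0.472/-0.300; half-tol=0.030, Σhalf²=0.127636
  +C: nom +42.900 → Σnom=19.550; wc +0.326/-0.320 → slack +0.798/-0.620; half-tol=0.323, Σhalf²=0.231965
  +D: nom +47.900 → Σnom=67.450; wc +0.370/-0.370 → slack +1.168/-0.990; half-tol=0.370, Σhalf²=0.368865
  -E: nom -40.500 → Σnom=26.950; wc +0.230/-0.257 → slack +1.398/-1.247; half-tol=0.243, Σhalf²=0.428157
  +F: nom +31.700 → Σnom=58.650; wc +0.233/-0.270 → slack +1.631/-1.517; half-tol=0.252, Σhalf²=0.491409
  -G: nom -29.960 → Σnom=28.690; wc +0.150/-0.150 → slack +1.781/-1.667; half-tol=0.150, Σhalf²=0.513910
  +H: nom +7.880 → Σnom=36.570; wc +0.387/-0.387 → slack +2.168/-2.054; half-tol=0.387, Σhalf²=0.663679
Nominal = 36.570. Worst-case = [36.570 - 2.054, 36.570 + 2.168] = [34.516, 38.738]. RSS = √0.663679 = 0.815.

nominal=36.570 wc=[34.516,38.738] rss=0.815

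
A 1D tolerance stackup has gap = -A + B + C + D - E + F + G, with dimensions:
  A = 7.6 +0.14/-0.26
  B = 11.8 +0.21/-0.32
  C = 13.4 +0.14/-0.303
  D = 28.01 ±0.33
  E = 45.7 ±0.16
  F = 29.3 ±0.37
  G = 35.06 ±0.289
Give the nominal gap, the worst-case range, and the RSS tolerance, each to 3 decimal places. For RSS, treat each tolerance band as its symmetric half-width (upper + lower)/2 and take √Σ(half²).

nominal=64.270 wc=[62.358,66.029] rss=0.717

Stack each dimension's contribution:
  -A: nom -7.600 → Σnom=-7.600; wc +0.260/-0.140 → slack +0.260/-0.140; half-tol=0.200, Σhalf²=0.040000
  +B: nom +11.800 → Σnom=4.200; wc +0.210/-0.320 → slack +0.470/-0.460; half-tol=0.265, Σhalf²=0.110225
  +C: nom +13.400 → Σnom=17.600; wc +0.140/-0.303 → slack +0.610/-0.763; half-tol=0.222, Σhalf²=0.159287
  +D: nom +28.010 → Σnom=45.610; wc +0.330/-0.330 → slack +0.940/-1.093; half-tol=0.330, Σhalf²=0.268187
  -E: nom -45.700 → Σnom=-0.090; wc +0.160/-0.160 → slack +1.100/-1.253; half-tol=0.160, Σhalf²=0.293787
  +F: nom +29.300 → Σnom=29.210; wc +0.370/-0.370 → slack +1.470/-1.623; half-tol=0.370, Σhalf²=0.430687
  +G: nom +35.060 → Σnom=64.270; wc +0.289/-0.289 → slack +1.759/-1.912; half-tol=0.289, Σhalf²=0.514208
Nominal = 64.270. Worst-case = [64.270 - 1.912, 64.270 + 1.759] = [62.358, 66.029]. RSS = √0.514208 = 0.717.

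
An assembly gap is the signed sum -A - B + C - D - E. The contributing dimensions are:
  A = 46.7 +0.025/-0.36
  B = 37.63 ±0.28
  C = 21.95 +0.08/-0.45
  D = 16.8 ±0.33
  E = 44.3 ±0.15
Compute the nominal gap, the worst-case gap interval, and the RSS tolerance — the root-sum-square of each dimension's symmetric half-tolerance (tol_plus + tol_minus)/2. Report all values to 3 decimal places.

Stack each dimension's contribution:
  -A: nom -46.700 → Σnom=-46.700; wc +0.360/-0.025 → slack +0.360/-0.025; half-tol=0.193, Σhalf²=0.037056
  -B: nom -37.630 → Σnom=-84.330; wc +0.280/-0.280 → slack +0.640/-0.305; half-tol=0.280, Σhalf²=0.115456
  +C: nom +21.950 → Σnom=-62.380; wc +0.080/-0.450 → slack +0.720/-0.755; half-tol=0.265, Σhalf²=0.185681
  -D: nom -16.800 → Σnom=-79.180; wc +0.330/-0.330 → slack +1.050/-1.085; half-tol=0.330, Σhalf²=0.294581
  -E: nom -44.300 → Σnom=-123.480; wc +0.150/-0.150 → slack +1.200/-1.235; half-tol=0.150, Σhalf²=0.317081
Nominal = -123.480. Worst-case = [-123.480 - 1.235, -123.480 + 1.200] = [-124.715, -122.280]. RSS = √0.317081 = 0.563.

nominal=-123.480 wc=[-124.715,-122.280] rss=0.563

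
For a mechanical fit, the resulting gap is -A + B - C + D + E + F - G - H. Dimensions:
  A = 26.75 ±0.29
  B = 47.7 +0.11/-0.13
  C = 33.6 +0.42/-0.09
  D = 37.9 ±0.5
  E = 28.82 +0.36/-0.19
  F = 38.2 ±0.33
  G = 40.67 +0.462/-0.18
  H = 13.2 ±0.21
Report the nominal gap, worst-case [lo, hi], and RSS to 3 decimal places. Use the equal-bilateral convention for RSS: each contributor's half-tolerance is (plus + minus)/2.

Stack each dimension's contribution:
  -A: nom -26.750 → Σnom=-26.750; wc +0.290/-0.290 → slack +0.290/-0.290; half-tol=0.290, Σhalf²=0.084100
  +B: nom +47.700 → Σnom=20.950; wc +0.110/-0.130 → slack +0.400/-0.420; half-tol=0.120, Σhalf²=0.098500
  -C: nom -33.600 → Σnom=-12.650; wc +0.090/-0.420 → slack +0.490/-0.840; half-tol=0.255, Σhalf²=0.163525
  +D: nom +37.900 → Σnom=25.250; wc +0.500/-0.500 → slack +0.990/-1.340; half-tol=0.500, Σhalf²=0.413525
  +E: nom +28.820 → Σnom=54.070; wc +0.360/-0.190 → slack +1.350/-1.530; half-tol=0.275, Σhalf²=0.489150
  +F: nom +38.200 → Σnom=92.270; wc +0.330/-0.330 → slack +1.680/-1.860; half-tol=0.330, Σhalf²=0.598050
  -G: nom -40.670 → Σnom=51.600; wc +0.180/-0.462 → slack +1.860/-2.322; half-tol=0.321, Σhalf²=0.701091
  -H: nom -13.200 → Σnom=38.400; wc +0.210/-0.210 → slack +2.070/-2.532; half-tol=0.210, Σhalf²=0.745191
Nominal = 38.400. Worst-case = [38.400 - 2.532, 38.400 + 2.070] = [35.868, 40.470]. RSS = √0.745191 = 0.863.

nominal=38.400 wc=[35.868,40.470] rss=0.863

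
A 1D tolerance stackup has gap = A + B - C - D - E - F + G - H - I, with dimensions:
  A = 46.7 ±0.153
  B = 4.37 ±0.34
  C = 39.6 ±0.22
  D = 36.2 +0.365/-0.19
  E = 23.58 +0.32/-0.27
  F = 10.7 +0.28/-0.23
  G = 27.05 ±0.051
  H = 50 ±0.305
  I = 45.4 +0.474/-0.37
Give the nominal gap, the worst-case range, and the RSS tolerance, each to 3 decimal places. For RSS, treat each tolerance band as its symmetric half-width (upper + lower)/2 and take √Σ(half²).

nominal=-127.360 wc=[-129.868,-125.231] rss=0.831

Stack each dimension's contribution:
  +A: nom +46.700 → Σnom=46.700; wc +0.153/-0.153 → slack +0.153/-0.153; half-tol=0.153, Σhalf²=0.023409
  +B: nom +4.370 → Σnom=51.070; wc +0.340/-0.340 → slack +0.493/-0.493; half-tol=0.340, Σhalf²=0.139009
  -C: nom -39.600 → Σnom=11.470; wc +0.220/-0.220 → slack +0.713/-0.713; half-tol=0.220, Σhalf²=0.187409
  -D: nom -36.200 → Σnom=-24.730; wc +0.190/-0.365 → slack +0.903/-1.078; half-tol=0.277, Σhalf²=0.264415
  -E: nom -23.580 → Σnom=-48.310; wc +0.270/-0.320 → slack +1.173/-1.398; half-tol=0.295, Σhalf²=0.351440
  -F: nom -10.700 → Σnom=-59.010; wc +0.230/-0.280 → slack +1.403/-1.678; half-tol=0.255, Σhalf²=0.416465
  +G: nom +27.050 → Σnom=-31.960; wc +0.051/-0.051 → slack +1.454/-1.729; half-tol=0.051, Σhalf²=0.419066
  -H: nom -50.000 → Σnom=-81.960; wc +0.305/-0.305 → slack +1.759/-2.034; half-tol=0.305, Σhalf²=0.512091
  -I: nom -45.400 → Σnom=-127.360; wc +0.370/-0.474 → slack +2.129/-2.508; half-tol=0.422, Σhalf²=0.690175
Nominal = -127.360. Worst-case = [-127.360 - 2.508, -127.360 + 2.129] = [-129.868, -125.231]. RSS = √0.690175 = 0.831.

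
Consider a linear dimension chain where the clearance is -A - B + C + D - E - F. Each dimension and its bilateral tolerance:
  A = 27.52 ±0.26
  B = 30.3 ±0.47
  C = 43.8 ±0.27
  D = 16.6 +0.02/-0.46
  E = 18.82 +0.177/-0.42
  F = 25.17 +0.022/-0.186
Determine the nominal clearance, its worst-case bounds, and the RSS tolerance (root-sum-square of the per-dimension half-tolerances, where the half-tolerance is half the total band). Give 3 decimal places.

Stack each dimension's contribution:
  -A: nom -27.520 → Σnom=-27.520; wc +0.260/-0.260 → slack +0.260/-0.260; half-tol=0.260, Σhalf²=0.067600
  -B: nom -30.300 → Σnom=-57.820; wc +0.470/-0.470 → slack +0.730/-0.730; half-tol=0.470, Σhalf²=0.288500
  +C: nom +43.800 → Σnom=-14.020; wc +0.270/-0.270 → slack +1.000/-1.000; half-tol=0.270, Σhalf²=0.361400
  +D: nom +16.600 → Σnom=2.580; wc +0.020/-0.460 → slack +1.020/-1.460; half-tol=0.240, Σhalf²=0.419000
  -E: nom -18.820 → Σnom=-16.240; wc +0.420/-0.177 → slack +1.440/-1.637; half-tol=0.298, Σhalf²=0.508102
  -F: nom -25.170 → Σnom=-41.410; wc +0.186/-0.022 → slack +1.626/-1.659; half-tol=0.104, Σhalf²=0.518918
Nominal = -41.410. Worst-case = [-41.410 - 1.659, -41.410 + 1.626] = [-43.069, -39.784]. RSS = √0.518918 = 0.720.

nominal=-41.410 wc=[-43.069,-39.784] rss=0.720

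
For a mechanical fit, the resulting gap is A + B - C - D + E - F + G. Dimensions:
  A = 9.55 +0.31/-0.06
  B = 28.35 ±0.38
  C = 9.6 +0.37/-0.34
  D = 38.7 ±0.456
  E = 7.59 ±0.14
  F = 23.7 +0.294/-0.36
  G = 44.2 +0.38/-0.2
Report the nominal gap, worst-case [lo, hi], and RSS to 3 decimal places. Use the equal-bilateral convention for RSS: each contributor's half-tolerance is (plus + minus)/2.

Stack each dimension's contribution:
  +A: nom +9.550 → Σnom=9.550; wc +0.310/-0.060 → slack +0.310/-0.060; half-tol=0.185, Σhalf²=0.034225
  +B: nom +28.350 → Σnom=37.900; wc +0.380/-0.380 → slack +0.690/-0.440; half-tol=0.380, Σhalf²=0.178625
  -C: nom -9.600 → Σnom=28.300; wc +0.340/-0.370 → slack +1.030/-0.810; half-tol=0.355, Σhalf²=0.304650
  -D: nom -38.700 → Σnom=-10.400; wc +0.456/-0.456 → slack +1.486/-1.266; half-tol=0.456, Σhalf²=0.512586
  +E: nom +7.590 → Σnom=-2.810; wc +0.140/-0.140 → slack +1.626/-1.406; half-tol=0.140, Σhalf²=0.532186
  -F: nom -23.700 → Σnom=-26.510; wc +0.360/-0.294 → slack +1.986/-1.700; half-tol=0.327, Σhalf²=0.639115
  +G: nom +44.200 → Σnom=17.690; wc +0.380/-0.200 → slack +2.366/-1.900; half-tol=0.290, Σhalf²=0.723215
Nominal = 17.690. Worst-case = [17.690 - 1.900, 17.690 + 2.366] = [15.790, 20.056]. RSS = √0.723215 = 0.850.

nominal=17.690 wc=[15.790,20.056] rss=0.850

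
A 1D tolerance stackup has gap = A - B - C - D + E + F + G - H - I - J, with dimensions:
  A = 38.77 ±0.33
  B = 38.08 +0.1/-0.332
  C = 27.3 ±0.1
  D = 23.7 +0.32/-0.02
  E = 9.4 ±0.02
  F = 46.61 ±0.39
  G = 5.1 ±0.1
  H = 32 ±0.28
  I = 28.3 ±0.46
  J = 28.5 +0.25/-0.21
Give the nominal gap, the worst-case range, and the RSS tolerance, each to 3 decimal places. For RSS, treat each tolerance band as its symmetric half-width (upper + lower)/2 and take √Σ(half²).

nominal=-78.000 wc=[-80.350,-75.758] rss=0.837

Stack each dimension's contribution:
  +A: nom +38.770 → Σnom=38.770; wc +0.330/-0.330 → slack +0.330/-0.330; half-tol=0.330, Σhalf²=0.108900
  -B: nom -38.080 → Σnom=0.690; wc +0.332/-0.100 → slack +0.662/-0.430; half-tol=0.216, Σhalf²=0.155556
  -C: nom -27.300 → Σnom=-26.610; wc +0.100/-0.100 → slack +0.762/-0.530; half-tol=0.100, Σhalf²=0.165556
  -D: nom -23.700 → Σnom=-50.310; wc +0.020/-0.320 → slack +0.782/-0.850; half-tol=0.170, Σhalf²=0.194456
  +E: nom +9.400 → Σnom=-40.910; wc +0.020/-0.020 → slack +0.802/-0.870; half-tol=0.020, Σhalf²=0.194856
  +F: nom +46.610 → Σnom=5.700; wc +0.390/-0.390 → slack +1.192/-1.260; half-tol=0.390, Σhalf²=0.346956
  +G: nom +5.100 → Σnom=10.800; wc +0.100/-0.100 → slack +1.292/-1.360; half-tol=0.100, Σhalf²=0.356956
  -H: nom -32.000 → Σnom=-21.200; wc +0.280/-0.280 → slack +1.572/-1.640; half-tol=0.280, Σhalf²=0.435356
  -I: nom -28.300 → Σnom=-49.500; wc +0.460/-0.460 → slack +2.032/-2.100; half-tol=0.460, Σhalf²=0.646956
  -J: nom -28.500 → Σnom=-78.000; wc +0.210/-0.250 → slack +2.242/-2.350; half-tol=0.230, Σhalf²=0.699856
Nominal = -78.000. Worst-case = [-78.000 - 2.350, -78.000 + 2.242] = [-80.350, -75.758]. RSS = √0.699856 = 0.837.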